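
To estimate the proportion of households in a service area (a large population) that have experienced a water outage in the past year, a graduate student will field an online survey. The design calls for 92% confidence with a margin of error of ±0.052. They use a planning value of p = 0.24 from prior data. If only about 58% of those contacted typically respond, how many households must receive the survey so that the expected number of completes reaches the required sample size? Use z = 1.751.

357

Completed interviews needed: n₀ = 1.751² × 0.1824 / 0.052² ≈ 206.82 → 207.
At a 58% response rate, contacts needed = 207 / 0.58 ≈ 356.90 → 357.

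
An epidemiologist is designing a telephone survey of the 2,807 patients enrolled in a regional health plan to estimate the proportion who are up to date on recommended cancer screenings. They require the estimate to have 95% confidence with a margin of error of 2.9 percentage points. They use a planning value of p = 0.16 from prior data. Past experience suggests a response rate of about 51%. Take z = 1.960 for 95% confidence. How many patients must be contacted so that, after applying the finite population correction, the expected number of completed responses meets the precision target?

Completed interviews needed (unadjusted): n₀ = 1.960² × 0.1344 / 0.029² ≈ 613.93 → 614.
FPC for N = 2,807: n = 614 / (1 + 613/2807) = 614 / 1.2184 ≈ 503.95 → 504.
At a 51% response rate, contacts needed = 504 / 0.51 ≈ 988.24 → 989.

989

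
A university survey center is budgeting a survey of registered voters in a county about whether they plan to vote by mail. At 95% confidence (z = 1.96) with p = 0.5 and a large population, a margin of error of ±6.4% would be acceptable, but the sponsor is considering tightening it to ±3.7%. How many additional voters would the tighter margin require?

At ±6.4%: n = 1.96² × 0.2500 / 0.064² ≈ 234.47 → 235.
At ±3.7%: n = 1.96² × 0.2500 / 0.037² ≈ 701.53 → 702.
Additional respondents: 702 − 235 = 467.

467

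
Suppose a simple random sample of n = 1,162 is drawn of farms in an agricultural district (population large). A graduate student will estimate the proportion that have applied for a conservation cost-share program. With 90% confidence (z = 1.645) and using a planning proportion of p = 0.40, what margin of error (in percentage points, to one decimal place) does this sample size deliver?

SE(p̂) = √[p(1−p)/n] = √[0.2400/1162] = 0.01437.
E = z × SE = 1.645 × 0.01437 = 0.02364, or 2.4 percentage points.

2.4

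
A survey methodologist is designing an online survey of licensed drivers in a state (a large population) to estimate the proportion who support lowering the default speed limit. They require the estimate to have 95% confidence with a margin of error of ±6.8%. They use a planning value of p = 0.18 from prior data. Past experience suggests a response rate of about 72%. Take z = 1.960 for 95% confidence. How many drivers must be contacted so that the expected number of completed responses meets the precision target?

Completed interviews needed: n₀ = 1.960² × 0.1476 / 0.068² ≈ 122.63 → 123.
At a 72% response rate, contacts needed = 123 / 0.72 ≈ 170.83 → 171.

171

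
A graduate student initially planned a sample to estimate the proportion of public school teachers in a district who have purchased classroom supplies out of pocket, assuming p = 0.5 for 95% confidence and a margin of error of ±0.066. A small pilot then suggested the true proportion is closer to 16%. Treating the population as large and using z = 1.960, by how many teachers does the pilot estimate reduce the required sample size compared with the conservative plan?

102

Conservative (p = 0.5): n = 1.960² × 0.25 / 0.066² ≈ 220.48 → 221.
Using p = 0.16: p(1−p) = 0.1344, so n = 1.960² × 0.1344 / 0.066² ≈ 118.53 → 119.
Reduction: 221 − 119 = 102.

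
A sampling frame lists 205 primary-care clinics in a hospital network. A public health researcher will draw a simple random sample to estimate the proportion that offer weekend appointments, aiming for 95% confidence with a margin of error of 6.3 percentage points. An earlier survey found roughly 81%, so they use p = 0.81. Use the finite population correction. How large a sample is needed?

87

For 95% confidence, z = 1.960.
Unadjusted: n₀ = 1.960² × 0.81 × 0.19 / 0.063² ≈ 148.96, so n₀ = 149.
Finite population correction with N = 205: n = n₀ / (1 + (n₀−1)/N) = 149 / (1 + 148/205) = 149 / 1.7220 ≈ 86.53.
Rounding up, n = 87.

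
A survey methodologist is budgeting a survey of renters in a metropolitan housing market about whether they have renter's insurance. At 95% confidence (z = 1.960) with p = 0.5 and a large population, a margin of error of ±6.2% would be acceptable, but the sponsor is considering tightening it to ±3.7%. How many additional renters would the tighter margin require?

452

At ±6.2%: n = 1.960² × 0.2500 / 0.062² ≈ 249.84 → 250.
At ±3.7%: n = 1.960² × 0.2500 / 0.037² ≈ 701.53 → 702.
Additional respondents: 702 − 250 = 452.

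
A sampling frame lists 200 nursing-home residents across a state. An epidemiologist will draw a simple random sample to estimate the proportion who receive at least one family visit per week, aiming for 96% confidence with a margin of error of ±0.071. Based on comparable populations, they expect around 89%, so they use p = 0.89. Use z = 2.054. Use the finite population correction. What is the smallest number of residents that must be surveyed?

59

Unadjusted: n₀ = 2.054² × 0.89 × 0.11 / 0.071² ≈ 81.93, so n₀ = 82.
Finite population correction with N = 200: n = n₀ / (1 + (n₀−1)/N) = 82 / (1 + 81/200) = 82 / 1.4050 ≈ 58.36.
Rounding up, n = 59.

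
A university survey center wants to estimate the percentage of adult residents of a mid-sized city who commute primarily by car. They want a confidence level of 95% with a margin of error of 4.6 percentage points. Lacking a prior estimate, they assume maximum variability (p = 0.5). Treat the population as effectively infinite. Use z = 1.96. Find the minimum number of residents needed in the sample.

With p = 0.5, p(1−p) = 0.25.
n = z²·p(1−p)/E² = 1.96² × 0.2500 / 0.046² = 3.8416 × 0.2500 / 0.002116 ≈ 453.88.
Rounding up gives n = 454.

454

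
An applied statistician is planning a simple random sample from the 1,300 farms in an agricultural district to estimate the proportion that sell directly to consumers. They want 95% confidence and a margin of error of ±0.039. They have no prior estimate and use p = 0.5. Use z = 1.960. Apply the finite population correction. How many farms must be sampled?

Unadjusted: n₀ = 1.960² × 0.50 × 0.50 / 0.039² ≈ 631.43, so n₀ = 632.
Finite population correction with N = 1,300: n = n₀ / (1 + (n₀−1)/N) = 632 / (1 + 631/1300) = 632 / 1.4854 ≈ 425.48.
Rounding up, n = 426.

426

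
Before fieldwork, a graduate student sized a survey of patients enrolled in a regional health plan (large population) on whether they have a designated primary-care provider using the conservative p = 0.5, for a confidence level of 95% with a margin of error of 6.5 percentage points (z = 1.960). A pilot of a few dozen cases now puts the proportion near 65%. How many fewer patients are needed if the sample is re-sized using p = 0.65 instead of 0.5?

21

Conservative (p = 0.5): n = 1.960² × 0.25 / 0.065² ≈ 227.31 → 228.
Using p = 0.65: p(1−p) = 0.2275, so n = 1.960² × 0.2275 / 0.065² ≈ 206.86 → 207.
Reduction: 228 − 207 = 21.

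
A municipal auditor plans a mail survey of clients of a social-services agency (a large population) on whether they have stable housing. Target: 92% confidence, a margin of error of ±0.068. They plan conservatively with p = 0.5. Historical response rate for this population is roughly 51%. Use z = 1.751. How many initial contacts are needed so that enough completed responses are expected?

326

Completed interviews needed: n₀ = 1.751² × 0.2500 / 0.068² ≈ 165.77 → 166.
At a 51% response rate, contacts needed = 166 / 0.51 ≈ 325.49 → 326.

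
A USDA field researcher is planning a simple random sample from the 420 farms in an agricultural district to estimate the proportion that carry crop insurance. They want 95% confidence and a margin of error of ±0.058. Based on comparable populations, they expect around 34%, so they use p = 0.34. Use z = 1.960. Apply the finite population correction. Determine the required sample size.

160

Unadjusted: n₀ = 1.960² × 0.34 × 0.66 / 0.058² ≈ 256.26, so n₀ = 257.
Finite population correction with N = 420: n = n₀ / (1 + (n₀−1)/N) = 257 / (1 + 256/420) = 257 / 1.6095 ≈ 159.67.
Rounding up, n = 160.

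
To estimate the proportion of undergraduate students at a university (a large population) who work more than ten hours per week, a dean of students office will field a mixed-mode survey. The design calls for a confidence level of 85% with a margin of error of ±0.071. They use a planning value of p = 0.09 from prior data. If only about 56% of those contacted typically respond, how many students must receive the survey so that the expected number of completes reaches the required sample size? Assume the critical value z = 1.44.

61

Completed interviews needed: n₀ = 1.44² × 0.0819 / 0.071² ≈ 33.69 → 34.
At a 56% response rate, contacts needed = 34 / 0.56 ≈ 60.71 → 61.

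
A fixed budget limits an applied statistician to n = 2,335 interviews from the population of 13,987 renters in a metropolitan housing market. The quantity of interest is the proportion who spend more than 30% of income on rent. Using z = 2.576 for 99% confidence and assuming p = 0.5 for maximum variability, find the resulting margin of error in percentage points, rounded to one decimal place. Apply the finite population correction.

Finite-population factor: (N−n)/(N−1) = (13987−2335)/(13987−1) = 0.8331.
SE(p̂) = √[p(1−p)/n · (N−n)/(N−1)] = √[0.2500/2335 × 0.8331] = 0.00944.
E = z × SE = 2.576 × 0.00944 = 0.02433 ≈ 2.4 percentage points.

2.4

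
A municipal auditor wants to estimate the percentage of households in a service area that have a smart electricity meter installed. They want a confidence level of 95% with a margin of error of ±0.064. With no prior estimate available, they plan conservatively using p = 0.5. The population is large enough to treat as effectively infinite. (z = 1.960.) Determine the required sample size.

With p = 0.5, p(1−p) = 0.25.
n = z²·p(1−p)/E² = 1.960² × 0.2500 / 0.064² = 3.8416 × 0.2500 / 0.004096 ≈ 234.47.
Rounding up gives n = 235.

235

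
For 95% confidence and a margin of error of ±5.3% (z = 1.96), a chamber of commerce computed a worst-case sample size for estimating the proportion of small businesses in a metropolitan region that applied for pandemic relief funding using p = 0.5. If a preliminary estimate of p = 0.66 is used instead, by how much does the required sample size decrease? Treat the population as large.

35

Conservative (p = 0.5): n = 1.96² × 0.25 / 0.053² ≈ 341.90 → 342.
Using p = 0.66: p(1−p) = 0.2244, so n = 1.96² × 0.2244 / 0.053² ≈ 306.89 → 307.
Reduction: 342 − 307 = 35.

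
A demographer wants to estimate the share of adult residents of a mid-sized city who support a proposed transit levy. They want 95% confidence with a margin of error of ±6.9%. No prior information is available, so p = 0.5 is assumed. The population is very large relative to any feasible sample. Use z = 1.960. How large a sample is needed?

202

With p = 0.5, p(1−p) = 0.25.
n = z²·p(1−p)/E² = 1.960² × 0.2500 / 0.069² = 3.8416 × 0.2500 / 0.004761 ≈ 201.72.
Rounding up gives n = 202.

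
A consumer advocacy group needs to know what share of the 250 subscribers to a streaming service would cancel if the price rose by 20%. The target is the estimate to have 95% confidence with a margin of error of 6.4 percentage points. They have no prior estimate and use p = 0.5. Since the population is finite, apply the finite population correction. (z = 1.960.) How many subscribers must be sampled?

122

Unadjusted: n₀ = 1.960² × 0.50 × 0.50 / 0.064² ≈ 234.47, so n₀ = 235.
Finite population correction with N = 250: n = n₀ / (1 + (n₀−1)/N) = 235 / (1 + 234/250) = 235 / 1.9360 ≈ 121.38.
Rounding up, n = 122.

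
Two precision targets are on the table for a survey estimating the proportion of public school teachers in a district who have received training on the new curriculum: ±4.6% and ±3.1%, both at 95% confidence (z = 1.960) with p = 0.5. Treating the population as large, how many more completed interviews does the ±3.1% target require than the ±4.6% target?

At ±4.6%: n = 1.960² × 0.2500 / 0.046² ≈ 453.88 → 454.
At ±3.1%: n = 1.960² × 0.2500 / 0.031² ≈ 999.38 → 1000.
Additional respondents: 1000 − 454 = 546.

546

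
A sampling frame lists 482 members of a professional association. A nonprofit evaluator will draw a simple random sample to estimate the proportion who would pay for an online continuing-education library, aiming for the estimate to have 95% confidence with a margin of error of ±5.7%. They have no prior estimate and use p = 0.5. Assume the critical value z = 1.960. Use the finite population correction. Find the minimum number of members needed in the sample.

184

Unadjusted: n₀ = 1.960² × 0.50 × 0.50 / 0.057² ≈ 295.60, so n₀ = 296.
Finite population correction with N = 482: n = n₀ / (1 + (n₀−1)/N) = 296 / (1 + 295/482) = 296 / 1.6120 ≈ 183.62.
Rounding up, n = 184.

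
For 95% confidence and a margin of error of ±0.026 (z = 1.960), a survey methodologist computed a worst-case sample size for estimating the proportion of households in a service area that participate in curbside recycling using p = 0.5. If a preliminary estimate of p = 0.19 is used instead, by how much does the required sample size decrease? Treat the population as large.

546

Conservative (p = 0.5): n = 1.960² × 0.25 / 0.026² ≈ 1420.71 → 1421.
Using p = 0.19: p(1−p) = 0.1539, so n = 1.960² × 0.1539 / 0.026² ≈ 874.59 → 875.
Reduction: 1421 − 875 = 546.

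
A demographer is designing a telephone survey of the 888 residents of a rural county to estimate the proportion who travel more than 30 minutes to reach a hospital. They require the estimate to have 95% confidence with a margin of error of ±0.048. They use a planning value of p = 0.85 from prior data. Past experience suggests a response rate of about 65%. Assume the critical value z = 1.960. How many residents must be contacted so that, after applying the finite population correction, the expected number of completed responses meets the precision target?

265

Completed interviews needed (unadjusted): n₀ = 1.960² × 0.1275 / 0.048² ≈ 212.59 → 213.
FPC for N = 888: n = 213 / (1 + 212/888) = 213 / 1.2387 ≈ 171.95 → 172.
At a 65% response rate, contacts needed = 172 / 0.65 ≈ 264.62 → 265.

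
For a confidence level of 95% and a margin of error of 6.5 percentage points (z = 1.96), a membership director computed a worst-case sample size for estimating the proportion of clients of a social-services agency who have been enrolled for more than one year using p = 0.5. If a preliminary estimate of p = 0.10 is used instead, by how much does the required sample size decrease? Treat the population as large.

146

Conservative (p = 0.5): n = 1.96² × 0.25 / 0.065² ≈ 227.31 → 228.
Using p = 0.10: p(1−p) = 0.0900, so n = 1.96² × 0.0900 / 0.065² ≈ 81.83 → 82.
Reduction: 228 − 82 = 146.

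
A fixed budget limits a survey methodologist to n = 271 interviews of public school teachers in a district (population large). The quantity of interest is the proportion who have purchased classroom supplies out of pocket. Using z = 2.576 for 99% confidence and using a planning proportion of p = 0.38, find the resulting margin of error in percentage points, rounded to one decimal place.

SE(p̂) = √[p(1−p)/n] = √[0.2356/271] = 0.02949.
E = z × SE = 2.576 × 0.02949 = 0.07595, or 7.6 percentage points.

7.6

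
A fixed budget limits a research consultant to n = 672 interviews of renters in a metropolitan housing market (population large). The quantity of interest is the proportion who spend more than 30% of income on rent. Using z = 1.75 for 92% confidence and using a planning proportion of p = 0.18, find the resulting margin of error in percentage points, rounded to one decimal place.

2.6

SE(p̂) = √[p(1−p)/n] = √[0.1476/672] = 0.01482.
E = z × SE = 1.75 × 0.01482 = 0.02594, or 2.6 percentage points.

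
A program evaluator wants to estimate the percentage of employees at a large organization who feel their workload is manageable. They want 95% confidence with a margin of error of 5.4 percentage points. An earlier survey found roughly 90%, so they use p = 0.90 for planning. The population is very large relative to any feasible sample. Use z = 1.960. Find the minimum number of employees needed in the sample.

With p = 0.90, p(1−p) = 0.0900.
n = z²·p(1−p)/E² = 1.960² × 0.0900 / 0.054² = 3.8416 × 0.0900 / 0.002916 ≈ 118.57.
Rounding up gives n = 119.

119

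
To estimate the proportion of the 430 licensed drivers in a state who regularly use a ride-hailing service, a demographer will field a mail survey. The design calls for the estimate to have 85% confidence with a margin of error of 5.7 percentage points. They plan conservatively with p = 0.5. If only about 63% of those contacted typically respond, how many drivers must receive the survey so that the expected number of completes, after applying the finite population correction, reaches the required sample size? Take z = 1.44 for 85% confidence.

186

Completed interviews needed (unadjusted): n₀ = 1.44² × 0.2500 / 0.057² ≈ 159.56 → 160.
FPC for N = 430: n = 160 / (1 + 159/430) = 160 / 1.3698 ≈ 116.81 → 117.
At a 63% response rate, contacts needed = 117 / 0.63 ≈ 185.71 → 186.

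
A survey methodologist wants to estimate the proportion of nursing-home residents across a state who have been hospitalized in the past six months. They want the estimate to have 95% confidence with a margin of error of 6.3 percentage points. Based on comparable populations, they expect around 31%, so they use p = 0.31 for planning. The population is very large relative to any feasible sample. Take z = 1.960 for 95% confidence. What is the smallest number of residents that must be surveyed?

208

With p = 0.31, p(1−p) = 0.2139.
n = z²·p(1−p)/E² = 1.960² × 0.2139 / 0.063² = 3.8416 × 0.2139 / 0.003969 ≈ 207.03.
Rounding up gives n = 208.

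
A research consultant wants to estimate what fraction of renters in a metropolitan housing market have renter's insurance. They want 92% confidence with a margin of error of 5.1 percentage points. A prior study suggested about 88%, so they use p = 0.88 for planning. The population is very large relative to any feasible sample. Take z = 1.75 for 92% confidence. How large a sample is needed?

125

With p = 0.88, p(1−p) = 0.1056.
n = z²·p(1−p)/E² = 1.75² × 0.1056 / 0.051² = 3.0625 × 0.1056 / 0.002601 ≈ 124.34.
Rounding up gives n = 125.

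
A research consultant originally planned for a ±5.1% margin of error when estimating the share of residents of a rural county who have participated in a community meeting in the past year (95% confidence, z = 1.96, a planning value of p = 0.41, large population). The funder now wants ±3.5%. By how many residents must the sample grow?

401

At ±5.1%: n = 1.96² × 0.2419 / 0.051² ≈ 357.28 → 358.
At ±3.5%: n = 1.96² × 0.2419 / 0.035² ≈ 758.60 → 759.
Additional respondents: 759 − 358 = 401.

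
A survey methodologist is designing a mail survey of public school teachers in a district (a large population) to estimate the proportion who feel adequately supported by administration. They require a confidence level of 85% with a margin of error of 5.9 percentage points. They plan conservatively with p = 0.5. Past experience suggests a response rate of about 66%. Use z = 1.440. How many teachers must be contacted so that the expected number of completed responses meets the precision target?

226

Completed interviews needed: n₀ = 1.440² × 0.2500 / 0.059² ≈ 148.92 → 149.
At a 66% response rate, contacts needed = 149 / 0.66 ≈ 225.76 → 226.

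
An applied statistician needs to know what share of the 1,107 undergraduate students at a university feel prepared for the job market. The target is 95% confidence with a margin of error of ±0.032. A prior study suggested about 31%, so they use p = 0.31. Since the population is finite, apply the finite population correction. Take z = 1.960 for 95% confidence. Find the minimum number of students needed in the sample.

466

Unadjusted: n₀ = 1.960² × 0.31 × 0.69 / 0.032² ≈ 802.46, so n₀ = 803.
Finite population correction with N = 1,107: n = n₀ / (1 + (n₀−1)/N) = 803 / (1 + 802/1107) = 803 / 1.7245 ≈ 465.65.
Rounding up, n = 466.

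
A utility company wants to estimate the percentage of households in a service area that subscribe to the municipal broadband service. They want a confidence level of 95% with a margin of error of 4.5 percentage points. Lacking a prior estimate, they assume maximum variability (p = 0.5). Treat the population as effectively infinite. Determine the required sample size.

475

For 95% confidence, z = 1.96.
With p = 0.5, p(1−p) = 0.25.
n = z²·p(1−p)/E² = 1.96² × 0.2500 / 0.045² = 3.8416 × 0.2500 / 0.002025 ≈ 474.27.
Rounding up gives n = 475.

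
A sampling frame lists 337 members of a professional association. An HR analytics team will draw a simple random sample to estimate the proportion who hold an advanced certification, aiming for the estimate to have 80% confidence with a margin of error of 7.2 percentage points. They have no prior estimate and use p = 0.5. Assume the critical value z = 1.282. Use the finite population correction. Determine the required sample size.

Unadjusted: n₀ = 1.282² × 0.50 × 0.50 / 0.072² ≈ 79.26, so n₀ = 80.
Finite population correction with N = 337: n = n₀ / (1 + (n₀−1)/N) = 80 / (1 + 79/337) = 80 / 1.2344 ≈ 64.81.
Rounding up, n = 65.

65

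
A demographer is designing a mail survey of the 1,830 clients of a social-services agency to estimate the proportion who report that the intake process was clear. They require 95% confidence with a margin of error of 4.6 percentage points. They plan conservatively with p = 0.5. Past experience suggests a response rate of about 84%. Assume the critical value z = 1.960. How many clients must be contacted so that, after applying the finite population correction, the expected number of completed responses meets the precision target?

Completed interviews needed (unadjusted): n₀ = 1.960² × 0.2500 / 0.046² ≈ 453.88 → 454.
FPC for N = 1,830: n = 454 / (1 + 453/1830) = 454 / 1.2475 ≈ 363.92 → 364.
At an 84% response rate, contacts needed = 364 / 0.84 ≈ 433.33 → 434.

434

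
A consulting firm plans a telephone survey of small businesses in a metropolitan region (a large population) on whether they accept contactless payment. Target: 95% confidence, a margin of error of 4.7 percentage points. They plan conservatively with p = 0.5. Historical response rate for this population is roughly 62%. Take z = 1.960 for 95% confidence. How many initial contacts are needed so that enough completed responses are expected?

Completed interviews needed: n₀ = 1.960² × 0.2500 / 0.047² ≈ 434.77 → 435.
At a 62% response rate, contacts needed = 435 / 0.62 ≈ 701.61 → 702.

702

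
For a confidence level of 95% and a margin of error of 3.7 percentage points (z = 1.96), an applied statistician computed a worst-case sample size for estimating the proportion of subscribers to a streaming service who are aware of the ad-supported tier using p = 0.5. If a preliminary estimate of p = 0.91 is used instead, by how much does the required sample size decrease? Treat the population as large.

Conservative (p = 0.5): n = 1.96² × 0.25 / 0.037² ≈ 701.53 → 702.
Using p = 0.91: p(1−p) = 0.0819, so n = 1.96² × 0.0819 / 0.037² ≈ 229.82 → 230.
Reduction: 702 − 230 = 472.

472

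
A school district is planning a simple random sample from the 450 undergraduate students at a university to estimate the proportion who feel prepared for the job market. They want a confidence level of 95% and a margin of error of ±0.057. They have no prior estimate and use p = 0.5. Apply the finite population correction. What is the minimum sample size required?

179

For 95% confidence, z = 1.960.
Unadjusted: n₀ = 1.960² × 0.50 × 0.50 / 0.057² ≈ 295.60, so n₀ = 296.
Finite population correction with N = 450: n = n₀ / (1 + (n₀−1)/N) = 296 / (1 + 295/450) = 296 / 1.6556 ≈ 178.79.
Rounding up, n = 179.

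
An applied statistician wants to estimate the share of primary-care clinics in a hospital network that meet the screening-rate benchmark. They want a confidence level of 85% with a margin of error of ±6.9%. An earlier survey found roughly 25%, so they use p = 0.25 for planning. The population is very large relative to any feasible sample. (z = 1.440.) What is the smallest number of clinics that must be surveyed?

82

With p = 0.25, p(1−p) = 0.1875.
n = z²·p(1−p)/E² = 1.440² × 0.1875 / 0.069² = 2.0736 × 0.1875 / 0.004761 ≈ 81.66.
Rounding up gives n = 82.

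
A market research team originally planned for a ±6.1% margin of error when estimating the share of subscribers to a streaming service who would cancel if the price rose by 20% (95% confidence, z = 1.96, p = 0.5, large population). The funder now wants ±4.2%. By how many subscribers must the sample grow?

At ±6.1%: n = 1.96² × 0.2500 / 0.061² ≈ 258.10 → 259.
At ±4.2%: n = 1.96² × 0.2500 / 0.042² ≈ 544.44 → 545.
Additional respondents: 545 − 259 = 286.

286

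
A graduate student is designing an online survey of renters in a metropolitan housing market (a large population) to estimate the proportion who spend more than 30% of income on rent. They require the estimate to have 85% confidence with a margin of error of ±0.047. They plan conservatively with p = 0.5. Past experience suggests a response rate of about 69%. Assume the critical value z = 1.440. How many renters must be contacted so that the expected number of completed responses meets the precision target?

341

Completed interviews needed: n₀ = 1.440² × 0.2500 / 0.047² ≈ 234.68 → 235.
At a 69% response rate, contacts needed = 235 / 0.69 ≈ 340.58 → 341.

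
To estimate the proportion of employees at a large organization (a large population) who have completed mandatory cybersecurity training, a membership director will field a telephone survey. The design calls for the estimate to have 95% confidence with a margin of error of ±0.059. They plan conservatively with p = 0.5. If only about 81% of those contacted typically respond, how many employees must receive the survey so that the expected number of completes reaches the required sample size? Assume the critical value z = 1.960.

341

Completed interviews needed: n₀ = 1.960² × 0.2500 / 0.059² ≈ 275.90 → 276.
At an 81% response rate, contacts needed = 276 / 0.81 ≈ 340.74 → 341.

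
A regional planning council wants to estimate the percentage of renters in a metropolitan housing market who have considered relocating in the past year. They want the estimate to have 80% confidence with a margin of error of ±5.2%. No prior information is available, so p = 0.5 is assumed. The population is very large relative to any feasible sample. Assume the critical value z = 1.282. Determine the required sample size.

152

With p = 0.5, p(1−p) = 0.25.
n = z²·p(1−p)/E² = 1.282² × 0.2500 / 0.052² = 1.6435 × 0.2500 / 0.002704 ≈ 151.95.
Rounding up gives n = 152.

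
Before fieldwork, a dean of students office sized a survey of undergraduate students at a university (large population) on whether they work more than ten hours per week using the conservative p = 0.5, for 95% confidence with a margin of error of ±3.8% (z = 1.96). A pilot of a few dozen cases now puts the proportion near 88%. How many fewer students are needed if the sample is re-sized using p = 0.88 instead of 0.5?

385

Conservative (p = 0.5): n = 1.96² × 0.25 / 0.038² ≈ 665.10 → 666.
Using p = 0.88: p(1−p) = 0.1056, so n = 1.96² × 0.1056 / 0.038² ≈ 280.94 → 281.
Reduction: 666 − 281 = 385.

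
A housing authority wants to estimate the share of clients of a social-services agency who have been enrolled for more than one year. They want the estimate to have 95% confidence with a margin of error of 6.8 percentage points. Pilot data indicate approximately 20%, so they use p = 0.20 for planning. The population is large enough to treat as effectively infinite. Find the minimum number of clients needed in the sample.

133

For 95% confidence, z = 1.960.
With p = 0.20, p(1−p) = 0.1600.
n = z²·p(1−p)/E² = 1.960² × 0.1600 / 0.068² = 3.8416 × 0.1600 / 0.004624 ≈ 132.93.
Rounding up gives n = 133.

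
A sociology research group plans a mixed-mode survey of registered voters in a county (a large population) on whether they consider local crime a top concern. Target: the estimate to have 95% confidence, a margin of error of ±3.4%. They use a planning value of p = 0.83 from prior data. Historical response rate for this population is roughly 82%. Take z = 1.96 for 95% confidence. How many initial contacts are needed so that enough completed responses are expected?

Completed interviews needed: n₀ = 1.96² × 0.1411 / 0.034² ≈ 468.90 → 469.
At an 82% response rate, contacts needed = 469 / 0.82 ≈ 571.95 → 572.

572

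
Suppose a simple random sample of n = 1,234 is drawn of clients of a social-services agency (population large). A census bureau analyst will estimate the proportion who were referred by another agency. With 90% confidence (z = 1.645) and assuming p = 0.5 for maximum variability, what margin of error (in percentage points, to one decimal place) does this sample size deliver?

SE(p̂) = √[p(1−p)/n] = √[0.2500/1234] = 0.01423.
E = z × SE = 1.645 × 0.01423 = 0.02341, or 2.3 percentage points.

2.3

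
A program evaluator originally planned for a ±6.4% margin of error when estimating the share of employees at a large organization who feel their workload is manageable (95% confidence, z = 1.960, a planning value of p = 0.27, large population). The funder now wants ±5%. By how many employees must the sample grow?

118

At ±6.4%: n = 1.960² × 0.1971 / 0.064² ≈ 184.86 → 185.
At ±5%: n = 1.960² × 0.1971 / 0.050² ≈ 302.87 → 303.
Additional respondents: 303 − 185 = 118.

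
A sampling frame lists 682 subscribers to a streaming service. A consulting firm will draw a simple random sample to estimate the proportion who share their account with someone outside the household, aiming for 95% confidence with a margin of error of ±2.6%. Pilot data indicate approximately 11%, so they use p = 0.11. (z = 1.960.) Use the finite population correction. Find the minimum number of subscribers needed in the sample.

307

Unadjusted: n₀ = 1.960² × 0.11 × 0.89 / 0.026² ≈ 556.35, so n₀ = 557.
Finite population correction with N = 682: n = n₀ / (1 + (n₀−1)/N) = 557 / (1 + 556/682) = 557 / 1.8152 ≈ 306.84.
Rounding up, n = 307.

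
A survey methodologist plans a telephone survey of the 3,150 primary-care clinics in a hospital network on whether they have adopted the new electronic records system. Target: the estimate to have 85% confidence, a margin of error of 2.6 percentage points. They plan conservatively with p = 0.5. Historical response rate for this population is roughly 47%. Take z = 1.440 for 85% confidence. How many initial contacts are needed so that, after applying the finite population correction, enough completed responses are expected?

1313

Completed interviews needed (unadjusted): n₀ = 1.440² × 0.2500 / 0.026² ≈ 766.86 → 767.
FPC for N = 3,150: n = 767 / (1 + 766/3150) = 767 / 1.2432 ≈ 616.97 → 617.
At a 47% response rate, contacts needed = 617 / 0.47 ≈ 1312.77 → 1313.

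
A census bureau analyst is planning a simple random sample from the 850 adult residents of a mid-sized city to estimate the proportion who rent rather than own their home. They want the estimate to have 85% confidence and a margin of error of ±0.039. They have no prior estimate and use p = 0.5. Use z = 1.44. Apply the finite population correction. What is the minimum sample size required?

Unadjusted: n₀ = 1.44² × 0.50 × 0.50 / 0.039² ≈ 340.83, so n₀ = 341.
Finite population correction with N = 850: n = n₀ / (1 + (n₀−1)/N) = 341 / (1 + 340/850) = 341 / 1.4000 ≈ 243.57.
Rounding up, n = 244.

244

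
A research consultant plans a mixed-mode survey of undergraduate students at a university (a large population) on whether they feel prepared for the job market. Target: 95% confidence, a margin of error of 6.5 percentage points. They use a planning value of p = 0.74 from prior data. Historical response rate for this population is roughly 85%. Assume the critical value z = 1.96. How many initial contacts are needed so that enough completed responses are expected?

206

Completed interviews needed: n₀ = 1.96² × 0.1924 / 0.065² ≈ 174.94 → 175.
At an 85% response rate, contacts needed = 175 / 0.85 ≈ 205.88 → 206.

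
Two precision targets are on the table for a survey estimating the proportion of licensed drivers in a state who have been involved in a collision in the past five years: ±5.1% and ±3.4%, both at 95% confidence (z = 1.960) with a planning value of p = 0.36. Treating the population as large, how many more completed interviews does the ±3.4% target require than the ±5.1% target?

At ±5.1%: n = 1.960² × 0.2304 / 0.051² ≈ 340.29 → 341.
At ±3.4%: n = 1.960² × 0.2304 / 0.034² ≈ 765.66 → 766.
Additional respondents: 766 − 341 = 425.

425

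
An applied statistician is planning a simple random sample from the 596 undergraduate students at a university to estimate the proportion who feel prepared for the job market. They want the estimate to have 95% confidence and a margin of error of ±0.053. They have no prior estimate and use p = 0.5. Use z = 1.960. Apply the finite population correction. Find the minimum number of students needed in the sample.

218

Unadjusted: n₀ = 1.960² × 0.50 × 0.50 / 0.053² ≈ 341.90, so n₀ = 342.
Finite population correction with N = 596: n = n₀ / (1 + (n₀−1)/N) = 342 / (1 + 341/596) = 342 / 1.5721 ≈ 217.54.
Rounding up, n = 218.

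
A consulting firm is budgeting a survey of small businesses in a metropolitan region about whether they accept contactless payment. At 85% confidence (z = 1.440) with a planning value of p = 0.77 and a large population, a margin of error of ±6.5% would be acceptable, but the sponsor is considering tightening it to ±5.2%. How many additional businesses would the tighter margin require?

49

At ±6.5%: n = 1.440² × 0.1771 / 0.065² ≈ 86.92 → 87.
At ±5.2%: n = 1.440² × 0.1771 / 0.052² ≈ 135.81 → 136.
Additional respondents: 136 − 87 = 49.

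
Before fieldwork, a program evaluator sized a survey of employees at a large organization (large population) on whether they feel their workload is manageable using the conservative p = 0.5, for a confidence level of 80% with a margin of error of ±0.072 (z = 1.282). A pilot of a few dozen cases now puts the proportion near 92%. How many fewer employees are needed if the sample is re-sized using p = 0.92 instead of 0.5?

Conservative (p = 0.5): n = 1.282² × 0.25 / 0.072² ≈ 79.26 → 80.
Using p = 0.92: p(1−p) = 0.0736, so n = 1.282² × 0.0736 / 0.072² ≈ 23.33 → 24.
Reduction: 80 − 24 = 56.

56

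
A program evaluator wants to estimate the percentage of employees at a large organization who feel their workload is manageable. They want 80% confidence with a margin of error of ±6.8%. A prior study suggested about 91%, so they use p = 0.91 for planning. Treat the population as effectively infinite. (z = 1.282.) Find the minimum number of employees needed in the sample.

30

With p = 0.91, p(1−p) = 0.0819.
n = z²·p(1−p)/E² = 1.282² × 0.0819 / 0.068² = 1.6435 × 0.0819 / 0.004624 ≈ 29.11.
Rounding up gives n = 30.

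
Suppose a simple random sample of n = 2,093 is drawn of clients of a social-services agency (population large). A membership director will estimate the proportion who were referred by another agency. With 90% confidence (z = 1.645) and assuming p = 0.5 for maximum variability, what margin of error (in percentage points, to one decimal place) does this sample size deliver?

SE(p̂) = √[p(1−p)/n] = √[0.2500/2093] = 0.01093.
E = z × SE = 1.645 × 0.01093 = 0.01798, or 1.8 percentage points.

1.8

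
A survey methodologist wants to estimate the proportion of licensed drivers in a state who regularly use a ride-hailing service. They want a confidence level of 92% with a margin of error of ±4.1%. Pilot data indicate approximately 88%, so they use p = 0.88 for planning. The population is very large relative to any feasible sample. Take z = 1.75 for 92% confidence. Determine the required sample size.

193

With p = 0.88, p(1−p) = 0.1056.
n = z²·p(1−p)/E² = 1.75² × 0.1056 / 0.041² = 3.0625 × 0.1056 / 0.001681 ≈ 192.39.
Rounding up gives n = 193.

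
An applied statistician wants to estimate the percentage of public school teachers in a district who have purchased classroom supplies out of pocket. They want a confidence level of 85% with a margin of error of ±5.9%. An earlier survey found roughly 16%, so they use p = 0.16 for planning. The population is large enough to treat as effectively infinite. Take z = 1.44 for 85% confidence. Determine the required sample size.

With p = 0.16, p(1−p) = 0.1344.
n = z²·p(1−p)/E² = 1.44² × 0.1344 / 0.059² = 2.0736 × 0.1344 / 0.003481 ≈ 80.06.
Rounding up gives n = 81.

81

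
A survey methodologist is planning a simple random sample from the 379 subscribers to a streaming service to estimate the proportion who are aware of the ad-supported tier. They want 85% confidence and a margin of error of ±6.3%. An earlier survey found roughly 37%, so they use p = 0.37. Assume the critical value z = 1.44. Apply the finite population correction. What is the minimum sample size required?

Unadjusted: n₀ = 1.44² × 0.37 × 0.63 / 0.063² ≈ 121.78, so n₀ = 122.
Finite population correction with N = 379: n = n₀ / (1 + (n₀−1)/N) = 122 / (1 + 121/379) = 122 / 1.3193 ≈ 92.48.
Rounding up, n = 93.

93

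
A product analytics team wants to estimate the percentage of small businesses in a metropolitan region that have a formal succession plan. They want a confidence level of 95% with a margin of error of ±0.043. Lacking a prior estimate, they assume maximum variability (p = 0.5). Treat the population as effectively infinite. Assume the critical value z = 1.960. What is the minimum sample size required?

With p = 0.5, p(1−p) = 0.25.
n = z²·p(1−p)/E² = 1.960² × 0.2500 / 0.043² = 3.8416 × 0.2500 / 0.001849 ≈ 519.42.
Rounding up gives n = 520.

520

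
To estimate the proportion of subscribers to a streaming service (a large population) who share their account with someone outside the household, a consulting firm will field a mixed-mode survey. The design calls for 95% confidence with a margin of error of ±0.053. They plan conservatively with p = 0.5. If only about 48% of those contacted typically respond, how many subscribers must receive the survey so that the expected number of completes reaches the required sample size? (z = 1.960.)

713

Completed interviews needed: n₀ = 1.960² × 0.2500 / 0.053² ≈ 341.90 → 342.
At a 48% response rate, contacts needed = 342 / 0.48 ≈ 712.50 → 713.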